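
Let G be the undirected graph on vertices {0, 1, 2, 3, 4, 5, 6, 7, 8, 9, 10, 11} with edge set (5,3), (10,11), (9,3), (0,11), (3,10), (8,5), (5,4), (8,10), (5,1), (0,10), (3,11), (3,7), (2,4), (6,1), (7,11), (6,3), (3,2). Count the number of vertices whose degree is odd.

Degrees: 0:2, 1:2, 2:2, 3:7, 4:2, 5:4, 6:2, 7:2, 8:2, 9:1, 10:4, 11:4
Odd-degree vertices: 3, 9.

2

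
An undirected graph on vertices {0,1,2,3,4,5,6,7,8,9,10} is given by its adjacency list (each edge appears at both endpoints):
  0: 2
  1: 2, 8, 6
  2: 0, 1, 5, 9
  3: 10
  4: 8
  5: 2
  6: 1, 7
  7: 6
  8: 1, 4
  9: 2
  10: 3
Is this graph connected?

Component: {3, 10}
Component: {0, 1, 2, 4, 5, 6, 7, 8, 9}
There are 2 separate components, so the graph is not connected.

No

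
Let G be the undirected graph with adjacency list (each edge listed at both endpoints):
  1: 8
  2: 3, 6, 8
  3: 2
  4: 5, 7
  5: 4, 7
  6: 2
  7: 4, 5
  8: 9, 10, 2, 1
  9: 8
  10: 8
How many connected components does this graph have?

Component: {4, 5, 7}
Component: {1, 2, 3, 6, 8, 9, 10}

2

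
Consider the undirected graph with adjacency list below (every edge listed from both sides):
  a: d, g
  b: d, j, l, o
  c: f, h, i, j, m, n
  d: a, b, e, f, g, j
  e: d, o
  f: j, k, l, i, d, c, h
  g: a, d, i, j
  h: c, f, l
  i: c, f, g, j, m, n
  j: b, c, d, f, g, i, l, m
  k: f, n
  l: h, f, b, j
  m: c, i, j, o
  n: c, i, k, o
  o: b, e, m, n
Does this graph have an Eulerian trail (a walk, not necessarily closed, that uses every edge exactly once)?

Yes

Degrees: a:2, b:4, c:6, d:6, e:2, f:7, g:4, h:3, i:6, j:8, k:2, l:4, m:4, n:4, o:4
Odd-degree vertices: f, h (2 total).
The non-isolated vertices are connected and exactly 2 have odd degree, so an Eulerian trail exists (from f to h).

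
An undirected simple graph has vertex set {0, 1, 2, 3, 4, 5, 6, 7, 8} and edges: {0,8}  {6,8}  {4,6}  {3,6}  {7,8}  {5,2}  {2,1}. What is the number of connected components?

2

Component: {1, 2, 5}
Component: {0, 3, 4, 6, 7, 8}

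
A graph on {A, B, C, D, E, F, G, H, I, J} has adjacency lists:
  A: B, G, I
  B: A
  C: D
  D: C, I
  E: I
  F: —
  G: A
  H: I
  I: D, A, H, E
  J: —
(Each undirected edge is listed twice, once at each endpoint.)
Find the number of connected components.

Component: {F}
Component: {J}
Component: {A, B, C, D, E, G, H, I}

3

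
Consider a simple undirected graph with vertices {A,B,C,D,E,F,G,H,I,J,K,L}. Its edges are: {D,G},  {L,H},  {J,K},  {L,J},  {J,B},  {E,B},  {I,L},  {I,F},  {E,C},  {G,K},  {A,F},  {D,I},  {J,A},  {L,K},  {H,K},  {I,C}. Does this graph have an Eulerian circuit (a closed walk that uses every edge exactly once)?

Yes

Degrees: A:2, B:2, C:2, D:2, E:2, F:2, G:2, H:2, I:4, J:4, K:4, L:4
Every vertex has even degree and the edges form a single connected piece, so an Eulerian circuit exists.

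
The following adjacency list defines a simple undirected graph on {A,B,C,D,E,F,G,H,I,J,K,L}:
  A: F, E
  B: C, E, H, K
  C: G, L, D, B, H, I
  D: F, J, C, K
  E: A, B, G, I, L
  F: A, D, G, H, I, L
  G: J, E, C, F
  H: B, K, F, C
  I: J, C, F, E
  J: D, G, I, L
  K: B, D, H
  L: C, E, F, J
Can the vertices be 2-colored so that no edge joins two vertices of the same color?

No

The cycle B-H-K-B has length 3, which is odd, so the graph is not bipartite.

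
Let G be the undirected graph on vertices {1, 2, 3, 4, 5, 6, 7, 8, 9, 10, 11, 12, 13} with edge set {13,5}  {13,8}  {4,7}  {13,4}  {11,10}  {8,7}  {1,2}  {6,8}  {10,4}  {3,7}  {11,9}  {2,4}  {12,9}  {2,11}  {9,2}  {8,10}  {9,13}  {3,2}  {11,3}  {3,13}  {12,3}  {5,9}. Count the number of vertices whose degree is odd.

8

Degrees: 1:1, 2:5, 3:5, 4:4, 5:2, 6:1, 7:3, 8:4, 9:5, 10:3, 11:4, 12:2, 13:5
Odd-degree vertices: 1, 2, 3, 6, 7, 9, 10, 13.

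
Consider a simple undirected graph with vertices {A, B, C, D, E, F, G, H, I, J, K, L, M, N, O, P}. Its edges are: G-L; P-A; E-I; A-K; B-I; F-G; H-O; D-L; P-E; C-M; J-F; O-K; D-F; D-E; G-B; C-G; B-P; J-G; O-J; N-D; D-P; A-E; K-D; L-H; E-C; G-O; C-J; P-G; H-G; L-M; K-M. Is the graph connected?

Starting from A and exploring outward reaches every vertex (A, P, K, E, G, B, D, O, M, I, C, F, H, J, L, N); the graph is connected.

Yes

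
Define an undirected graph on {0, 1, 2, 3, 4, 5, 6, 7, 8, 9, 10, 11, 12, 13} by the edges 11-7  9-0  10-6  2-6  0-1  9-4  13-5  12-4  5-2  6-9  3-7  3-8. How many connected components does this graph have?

Component: {3, 7, 8, 11}
Component: {0, 1, 2, 4, 5, 6, 9, 10, 12, 13}

2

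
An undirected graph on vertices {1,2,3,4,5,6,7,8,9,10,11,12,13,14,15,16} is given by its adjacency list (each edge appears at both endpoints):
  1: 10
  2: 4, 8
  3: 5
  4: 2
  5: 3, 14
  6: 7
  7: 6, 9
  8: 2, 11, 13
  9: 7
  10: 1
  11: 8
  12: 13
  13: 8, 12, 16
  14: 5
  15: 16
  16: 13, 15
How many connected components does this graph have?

4

Component: {1, 10}
Component: {3, 5, 14}
Component: {6, 7, 9}
Component: {2, 4, 8, 11, 12, 13, 15, 16}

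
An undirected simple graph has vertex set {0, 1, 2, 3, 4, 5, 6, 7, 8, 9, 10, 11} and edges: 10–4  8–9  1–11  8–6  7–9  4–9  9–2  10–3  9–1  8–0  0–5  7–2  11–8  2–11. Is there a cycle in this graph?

Yes

The graph has 12 vertices, 14 edges, and 1 connected component.
One cycle is 9-7-2-9.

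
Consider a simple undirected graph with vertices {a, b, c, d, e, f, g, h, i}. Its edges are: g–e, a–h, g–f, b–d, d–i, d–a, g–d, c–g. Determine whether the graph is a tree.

|V| = 9, |E| = 8.
It is connected with exactly 8 edges, hence acyclic — it is a tree.

Yes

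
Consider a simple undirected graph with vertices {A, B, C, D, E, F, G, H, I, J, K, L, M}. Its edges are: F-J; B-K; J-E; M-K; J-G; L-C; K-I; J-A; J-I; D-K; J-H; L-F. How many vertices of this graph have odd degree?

8

Degrees: A:1, B:1, C:1, D:1, E:1, F:2, G:1, H:1, I:2, J:6, K:4, L:2, M:1
Odd-degree vertices: A, B, C, D, E, G, H, M.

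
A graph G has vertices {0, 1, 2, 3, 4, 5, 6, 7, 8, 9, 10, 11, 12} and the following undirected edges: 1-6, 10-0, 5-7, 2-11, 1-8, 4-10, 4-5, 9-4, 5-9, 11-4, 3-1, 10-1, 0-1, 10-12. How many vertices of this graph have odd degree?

8

Degrees: 0:2, 1:5, 2:1, 3:1, 4:4, 5:3, 6:1, 7:1, 8:1, 9:2, 10:4, 11:2, 12:1
Odd-degree vertices: 1, 2, 3, 5, 6, 7, 8, 12.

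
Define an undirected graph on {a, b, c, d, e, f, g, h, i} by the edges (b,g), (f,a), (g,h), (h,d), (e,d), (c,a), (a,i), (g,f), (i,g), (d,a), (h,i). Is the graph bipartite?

g-h-i-g is an odd cycle (length 3), and a bipartite graph can contain only even cycles.

No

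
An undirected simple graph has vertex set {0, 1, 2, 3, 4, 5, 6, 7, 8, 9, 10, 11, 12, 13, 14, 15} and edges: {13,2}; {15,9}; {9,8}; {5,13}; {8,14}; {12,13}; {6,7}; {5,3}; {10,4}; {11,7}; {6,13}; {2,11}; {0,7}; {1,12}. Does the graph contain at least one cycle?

Yes

|V| = 16, |E| = 14, number of components = 3.
One cycle is 7-11-2-13-6-7.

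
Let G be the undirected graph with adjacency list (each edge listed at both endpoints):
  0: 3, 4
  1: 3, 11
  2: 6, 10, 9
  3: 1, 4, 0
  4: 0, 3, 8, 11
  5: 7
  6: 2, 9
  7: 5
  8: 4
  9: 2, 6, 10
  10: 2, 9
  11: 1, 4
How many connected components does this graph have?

3

Component: {5, 7}
Component: {2, 6, 9, 10}
Component: {0, 1, 3, 4, 8, 11}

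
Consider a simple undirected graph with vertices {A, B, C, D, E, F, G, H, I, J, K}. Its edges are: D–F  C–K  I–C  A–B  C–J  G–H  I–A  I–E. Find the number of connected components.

Component: {D, F}
Component: {G, H}
Component: {A, B, C, E, I, J, K}

3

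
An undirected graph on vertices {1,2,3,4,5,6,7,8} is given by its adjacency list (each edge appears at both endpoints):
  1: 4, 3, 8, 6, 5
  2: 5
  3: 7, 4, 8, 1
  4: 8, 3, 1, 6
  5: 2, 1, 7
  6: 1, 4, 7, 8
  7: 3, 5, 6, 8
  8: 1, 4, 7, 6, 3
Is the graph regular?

Degrees: 1:5, 2:1, 3:4, 4:4, 5:3, 6:4, 7:4, 8:5
Vertex 2 has degree 1 while 1 has degree 5, so the graph is not regular.

No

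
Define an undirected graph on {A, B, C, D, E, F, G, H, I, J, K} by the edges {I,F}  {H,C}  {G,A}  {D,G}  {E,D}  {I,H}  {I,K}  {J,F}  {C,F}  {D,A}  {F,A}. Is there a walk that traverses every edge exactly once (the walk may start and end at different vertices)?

Degrees: A:3, B:0, C:2, D:3, E:1, F:4, G:2, H:2, I:3, J:1, K:1
Odd-degree vertices: A, D, E, I, J, K (6 total).
An Eulerian trail requires 0 or 2 odd-degree vertices; here there are 6.

No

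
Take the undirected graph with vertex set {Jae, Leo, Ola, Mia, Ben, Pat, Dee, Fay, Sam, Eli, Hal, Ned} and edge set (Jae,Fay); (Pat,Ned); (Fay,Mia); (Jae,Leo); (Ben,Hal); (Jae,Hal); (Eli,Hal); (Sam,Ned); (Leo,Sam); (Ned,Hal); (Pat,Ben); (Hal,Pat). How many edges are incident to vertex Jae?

3

Neighbors of Jae: Leo, Fay, Hal.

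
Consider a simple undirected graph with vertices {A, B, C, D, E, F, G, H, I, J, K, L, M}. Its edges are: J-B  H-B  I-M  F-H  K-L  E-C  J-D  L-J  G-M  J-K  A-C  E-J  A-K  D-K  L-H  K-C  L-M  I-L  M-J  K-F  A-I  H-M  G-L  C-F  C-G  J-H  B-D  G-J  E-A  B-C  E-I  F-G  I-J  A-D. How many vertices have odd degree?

Degrees: A:5, B:4, C:6, D:4, E:4, F:4, G:5, H:5, I:5, J:9, K:6, L:6, M:5
Odd-degree vertices: A, G, H, I, J, M.

6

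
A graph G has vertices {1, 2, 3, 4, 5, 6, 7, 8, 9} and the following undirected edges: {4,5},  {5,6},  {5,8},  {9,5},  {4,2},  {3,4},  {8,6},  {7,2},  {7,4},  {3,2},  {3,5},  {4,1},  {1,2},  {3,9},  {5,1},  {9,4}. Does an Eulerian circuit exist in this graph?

No

Degrees: 1:3, 2:4, 3:4, 4:6, 5:6, 6:2, 7:2, 8:2, 9:3
Vertices with odd degree: 1, 9. An Eulerian circuit requires all degrees even.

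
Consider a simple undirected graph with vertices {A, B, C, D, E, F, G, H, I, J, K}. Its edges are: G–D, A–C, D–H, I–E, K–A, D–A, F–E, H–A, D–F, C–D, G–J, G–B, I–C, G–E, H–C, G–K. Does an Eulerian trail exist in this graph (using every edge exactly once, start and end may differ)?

Degrees: A:4, B:1, C:4, D:5, E:3, F:2, G:5, H:3, I:2, J:1, K:2
Odd-degree vertices: B, D, E, G, H, J (6 total).
An Eulerian trail requires 0 or 2 odd-degree vertices; here there are 6.

No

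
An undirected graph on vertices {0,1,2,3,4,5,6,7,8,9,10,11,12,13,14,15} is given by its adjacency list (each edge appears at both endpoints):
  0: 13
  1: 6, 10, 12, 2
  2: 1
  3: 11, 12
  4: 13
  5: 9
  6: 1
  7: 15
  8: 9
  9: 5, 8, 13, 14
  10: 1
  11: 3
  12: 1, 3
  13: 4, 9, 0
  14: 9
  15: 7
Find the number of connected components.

Component: {7, 15}
Component: {0, 4, 5, 8, 9, 13, 14}
Component: {1, 2, 3, 6, 10, 11, 12}

3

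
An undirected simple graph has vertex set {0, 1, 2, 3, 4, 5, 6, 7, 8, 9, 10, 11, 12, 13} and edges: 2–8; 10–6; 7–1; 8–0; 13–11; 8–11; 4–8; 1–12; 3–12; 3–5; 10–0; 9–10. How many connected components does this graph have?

Component: {1, 3, 5, 7, 12}
Component: {0, 2, 4, 6, 8, 9, 10, 11, 13}

2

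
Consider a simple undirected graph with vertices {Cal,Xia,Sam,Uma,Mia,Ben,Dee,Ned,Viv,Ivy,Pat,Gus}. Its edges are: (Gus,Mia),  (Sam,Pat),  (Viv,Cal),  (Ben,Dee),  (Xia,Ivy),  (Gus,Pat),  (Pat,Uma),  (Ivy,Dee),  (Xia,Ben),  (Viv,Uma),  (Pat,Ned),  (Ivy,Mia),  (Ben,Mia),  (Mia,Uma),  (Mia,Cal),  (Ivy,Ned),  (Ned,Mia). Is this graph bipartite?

No

Mia-Ivy-Ned-Mia is an odd cycle (length 3), and a bipartite graph can contain only even cycles.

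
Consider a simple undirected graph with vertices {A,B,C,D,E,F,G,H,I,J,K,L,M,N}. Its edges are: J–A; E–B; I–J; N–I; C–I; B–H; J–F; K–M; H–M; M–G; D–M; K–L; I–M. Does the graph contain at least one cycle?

No

The graph has 14 vertices, 13 edges, and 1 connected component.
A forest on 14 vertices with 1 component has exactly 13 edges, which matches — so no cycle.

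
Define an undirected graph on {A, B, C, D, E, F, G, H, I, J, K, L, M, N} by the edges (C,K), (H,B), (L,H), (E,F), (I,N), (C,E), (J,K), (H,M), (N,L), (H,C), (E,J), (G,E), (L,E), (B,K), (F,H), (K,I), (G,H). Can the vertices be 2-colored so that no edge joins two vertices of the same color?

Yes

Color {A, D, E, H, K, N} black and {B, C, F, G, I, J, L, M} white. No edge joins two same-colored vertices, so the graph is bipartite.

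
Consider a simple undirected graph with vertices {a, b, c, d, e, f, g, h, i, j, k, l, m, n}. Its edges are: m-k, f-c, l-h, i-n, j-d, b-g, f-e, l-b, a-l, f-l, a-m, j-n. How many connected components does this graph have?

Component: {d, i, j, n}
Component: {a, b, c, e, f, g, h, k, l, m}

2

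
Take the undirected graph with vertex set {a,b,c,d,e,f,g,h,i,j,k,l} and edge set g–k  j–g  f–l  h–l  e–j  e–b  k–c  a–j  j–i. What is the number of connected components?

Component: {d}
Component: {f, h, l}
Component: {a, b, c, e, g, i, j, k}

3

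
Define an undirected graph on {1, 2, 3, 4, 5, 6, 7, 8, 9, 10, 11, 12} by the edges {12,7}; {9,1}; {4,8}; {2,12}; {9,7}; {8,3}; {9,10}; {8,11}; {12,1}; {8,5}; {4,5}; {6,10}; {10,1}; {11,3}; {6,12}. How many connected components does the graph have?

2

Component: {3, 4, 5, 8, 11}
Component: {1, 2, 6, 7, 9, 10, 12}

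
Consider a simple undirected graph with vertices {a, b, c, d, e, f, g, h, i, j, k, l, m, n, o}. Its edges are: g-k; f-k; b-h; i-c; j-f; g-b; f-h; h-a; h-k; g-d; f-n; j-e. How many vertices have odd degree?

8

Degrees: a:1, b:2, c:1, d:1, e:1, f:4, g:3, h:4, i:1, j:2, k:3, l:0, m:0, n:1, o:0
Odd-degree vertices: a, c, d, e, g, i, k, n.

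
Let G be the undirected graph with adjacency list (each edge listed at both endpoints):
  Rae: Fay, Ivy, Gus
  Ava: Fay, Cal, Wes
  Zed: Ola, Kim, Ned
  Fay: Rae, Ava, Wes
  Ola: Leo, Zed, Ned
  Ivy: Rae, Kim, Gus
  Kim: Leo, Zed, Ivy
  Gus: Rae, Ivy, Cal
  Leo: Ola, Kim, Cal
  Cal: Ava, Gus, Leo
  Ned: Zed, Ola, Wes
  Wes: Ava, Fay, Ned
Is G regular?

Yes

Degrees: Rae:3, Ava:3, Zed:3, Fay:3, Ola:3, Ivy:3, Kim:3, Gus:3, Leo:3, Cal:3, Ned:3, Wes:3
Every vertex has degree 3, so the graph is 3-regular.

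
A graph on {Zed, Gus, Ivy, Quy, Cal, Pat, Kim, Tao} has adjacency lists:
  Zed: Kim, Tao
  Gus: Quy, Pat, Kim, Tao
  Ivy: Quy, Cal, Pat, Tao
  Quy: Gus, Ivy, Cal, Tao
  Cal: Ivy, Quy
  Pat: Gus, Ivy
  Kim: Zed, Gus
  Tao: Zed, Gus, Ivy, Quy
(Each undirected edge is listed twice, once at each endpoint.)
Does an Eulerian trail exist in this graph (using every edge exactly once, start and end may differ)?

Degrees: Zed:2, Gus:4, Ivy:4, Quy:4, Cal:2, Pat:2, Kim:2, Tao:4
Odd-degree vertices: none (0 total).
The non-isolated vertices are connected and exactly 0 have odd degree, so an Eulerian trail exists.

Yes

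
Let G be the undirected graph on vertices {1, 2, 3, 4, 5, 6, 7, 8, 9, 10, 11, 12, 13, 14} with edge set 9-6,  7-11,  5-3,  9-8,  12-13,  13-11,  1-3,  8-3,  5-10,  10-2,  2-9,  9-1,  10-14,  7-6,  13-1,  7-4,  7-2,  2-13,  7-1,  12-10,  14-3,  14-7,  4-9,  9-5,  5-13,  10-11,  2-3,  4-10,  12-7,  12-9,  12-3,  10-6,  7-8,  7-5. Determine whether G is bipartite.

Partition the vertices as {3, 7, 9, 10, 13} vs {1, 2, 4, 5, 6, 8, 11, 12, 14}. Each listed edge has one endpoint in each part, so the graph is bipartite.

Yes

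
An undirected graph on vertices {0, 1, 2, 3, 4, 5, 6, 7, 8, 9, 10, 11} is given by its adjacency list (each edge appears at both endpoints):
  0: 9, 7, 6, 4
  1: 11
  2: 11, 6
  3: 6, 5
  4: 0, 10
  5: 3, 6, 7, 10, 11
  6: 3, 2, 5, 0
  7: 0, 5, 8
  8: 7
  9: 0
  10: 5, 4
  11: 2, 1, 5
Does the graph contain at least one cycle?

Yes

|V| = 12, |E| = 15, number of components = 1.
Since 15 > 12 - 1, a cycle must exist; for instance 0-7-5-10-4-0.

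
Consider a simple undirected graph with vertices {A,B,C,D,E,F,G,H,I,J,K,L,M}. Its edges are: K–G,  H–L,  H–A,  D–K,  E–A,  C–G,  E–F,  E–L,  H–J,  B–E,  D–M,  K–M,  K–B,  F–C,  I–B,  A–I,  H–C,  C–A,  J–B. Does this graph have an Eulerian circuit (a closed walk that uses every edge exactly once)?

Degrees: A:4, B:4, C:4, D:2, E:4, F:2, G:2, H:4, I:2, J:2, K:4, L:2, M:2
Every vertex has even degree and the edges form a single connected piece, so an Eulerian circuit exists.

Yes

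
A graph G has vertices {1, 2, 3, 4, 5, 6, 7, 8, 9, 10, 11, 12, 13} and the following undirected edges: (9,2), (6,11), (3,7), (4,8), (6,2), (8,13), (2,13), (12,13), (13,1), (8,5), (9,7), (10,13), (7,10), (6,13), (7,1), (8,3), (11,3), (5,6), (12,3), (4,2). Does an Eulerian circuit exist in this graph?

Yes

Degrees: 1:2, 2:4, 3:4, 4:2, 5:2, 6:4, 7:4, 8:4, 9:2, 10:2, 11:2, 12:2, 13:6
All degrees are even and the non-isolated vertices are connected — an Eulerian circuit exists.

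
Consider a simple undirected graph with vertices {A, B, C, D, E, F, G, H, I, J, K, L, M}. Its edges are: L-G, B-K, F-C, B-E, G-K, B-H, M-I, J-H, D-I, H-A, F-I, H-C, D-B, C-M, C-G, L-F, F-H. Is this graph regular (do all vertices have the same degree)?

No

Degrees: A:1, B:4, C:4, D:2, E:1, F:4, G:3, H:5, I:3, J:1, K:2, L:2, M:2
Vertex A has degree 1 while H has degree 5, so the graph is not regular.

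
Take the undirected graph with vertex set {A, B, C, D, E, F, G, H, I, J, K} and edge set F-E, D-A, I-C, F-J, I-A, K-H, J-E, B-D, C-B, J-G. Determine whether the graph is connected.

No

Component: {H, K}
Component: {E, F, G, J}
Component: {A, B, C, D, I}
No edge joins these 3 groups, so the graph is disconnected.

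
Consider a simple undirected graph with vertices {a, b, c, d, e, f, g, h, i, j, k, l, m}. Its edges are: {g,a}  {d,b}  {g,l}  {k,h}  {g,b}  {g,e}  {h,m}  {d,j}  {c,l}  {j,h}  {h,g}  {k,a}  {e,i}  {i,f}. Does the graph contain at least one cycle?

|V| = 13, |E| = 14, number of components = 1.
Since 14 > 13 - 1, a cycle must exist; for instance a-g-h-k-a.

Yes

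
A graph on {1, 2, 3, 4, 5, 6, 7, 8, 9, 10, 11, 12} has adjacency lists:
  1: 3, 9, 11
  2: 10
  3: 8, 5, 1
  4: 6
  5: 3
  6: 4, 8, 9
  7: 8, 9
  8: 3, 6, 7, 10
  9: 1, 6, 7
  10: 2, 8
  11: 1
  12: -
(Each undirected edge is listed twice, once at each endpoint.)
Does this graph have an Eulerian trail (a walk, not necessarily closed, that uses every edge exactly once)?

Degrees: 1:3, 2:1, 3:3, 4:1, 5:1, 6:3, 7:2, 8:4, 9:3, 10:2, 11:1, 12:0
Odd-degree vertices: 1, 2, 3, 4, 5, 6, 9, 11 (8 total).
An Eulerian trail requires 0 or 2 odd-degree vertices; here there are 8.

No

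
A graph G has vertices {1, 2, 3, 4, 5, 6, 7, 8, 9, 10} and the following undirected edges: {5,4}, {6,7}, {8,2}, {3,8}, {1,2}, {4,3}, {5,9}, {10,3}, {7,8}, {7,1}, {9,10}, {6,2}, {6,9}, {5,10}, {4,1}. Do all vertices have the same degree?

Yes

Degrees: 1:3, 2:3, 3:3, 4:3, 5:3, 6:3, 7:3, 8:3, 9:3, 10:3
Every vertex has degree 3, so the graph is 3-regular.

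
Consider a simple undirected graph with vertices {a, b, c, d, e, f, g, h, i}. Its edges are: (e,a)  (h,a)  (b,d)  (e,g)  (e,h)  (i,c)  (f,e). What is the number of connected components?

Component: {b, d}
Component: {c, i}
Component: {a, e, f, g, h}

3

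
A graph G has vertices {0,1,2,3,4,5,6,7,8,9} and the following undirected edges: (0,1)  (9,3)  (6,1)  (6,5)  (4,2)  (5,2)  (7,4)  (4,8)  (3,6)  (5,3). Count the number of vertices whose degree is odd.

Degrees: 0:1, 1:2, 2:2, 3:3, 4:3, 5:3, 6:3, 7:1, 8:1, 9:1
Odd-degree vertices: 0, 3, 4, 5, 6, 7, 8, 9.

8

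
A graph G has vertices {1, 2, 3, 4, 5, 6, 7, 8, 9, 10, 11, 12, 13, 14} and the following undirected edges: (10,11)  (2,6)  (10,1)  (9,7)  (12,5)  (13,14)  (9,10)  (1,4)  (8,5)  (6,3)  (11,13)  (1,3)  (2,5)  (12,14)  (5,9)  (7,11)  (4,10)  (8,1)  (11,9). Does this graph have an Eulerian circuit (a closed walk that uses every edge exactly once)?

Degrees: 1:4, 2:2, 3:2, 4:2, 5:4, 6:2, 7:2, 8:2, 9:4, 10:4, 11:4, 12:2, 13:2, 14:2
All degrees are even and the non-isolated vertices are connected — an Eulerian circuit exists.

Yes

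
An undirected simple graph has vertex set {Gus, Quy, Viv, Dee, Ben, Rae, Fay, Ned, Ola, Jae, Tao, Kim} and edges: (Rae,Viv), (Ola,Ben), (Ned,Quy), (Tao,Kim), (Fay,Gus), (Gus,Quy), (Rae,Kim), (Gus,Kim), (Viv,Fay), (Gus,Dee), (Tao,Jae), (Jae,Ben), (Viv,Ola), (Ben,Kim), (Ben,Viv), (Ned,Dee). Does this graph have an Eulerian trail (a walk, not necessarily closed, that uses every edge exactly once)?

Yes

Degrees: Gus:4, Quy:2, Viv:4, Dee:2, Ben:4, Rae:2, Fay:2, Ned:2, Ola:2, Jae:2, Tao:2, Kim:4
Odd-degree vertices: none (0 total).
With 0 odd-degree vertices and all edges in one connected piece, an Eulerian trail exists.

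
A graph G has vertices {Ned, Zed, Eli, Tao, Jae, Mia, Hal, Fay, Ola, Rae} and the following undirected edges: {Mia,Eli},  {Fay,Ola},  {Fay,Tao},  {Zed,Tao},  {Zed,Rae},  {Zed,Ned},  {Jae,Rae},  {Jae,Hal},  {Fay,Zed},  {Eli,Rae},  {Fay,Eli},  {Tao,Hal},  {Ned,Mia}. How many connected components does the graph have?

1

Component: {Ned, Zed, Eli, Tao, Jae, Mia, Hal, Fay, Ola, Rae}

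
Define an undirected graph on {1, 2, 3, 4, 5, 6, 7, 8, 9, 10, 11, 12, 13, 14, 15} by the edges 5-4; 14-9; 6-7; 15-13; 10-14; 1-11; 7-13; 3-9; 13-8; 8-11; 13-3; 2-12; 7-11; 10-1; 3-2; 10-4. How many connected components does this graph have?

1

Component: {1, 2, 3, 4, 5, 6, 7, 8, 9, 10, 11, 12, 13, 14, 15}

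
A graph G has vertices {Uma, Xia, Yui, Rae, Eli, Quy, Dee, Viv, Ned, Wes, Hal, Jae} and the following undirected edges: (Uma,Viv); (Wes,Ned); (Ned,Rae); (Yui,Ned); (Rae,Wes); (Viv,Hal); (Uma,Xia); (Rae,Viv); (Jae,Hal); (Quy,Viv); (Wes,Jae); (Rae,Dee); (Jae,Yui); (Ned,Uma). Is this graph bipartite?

Wes-Ned-Rae-Wes is an odd cycle (length 3), and a bipartite graph can contain only even cycles.

No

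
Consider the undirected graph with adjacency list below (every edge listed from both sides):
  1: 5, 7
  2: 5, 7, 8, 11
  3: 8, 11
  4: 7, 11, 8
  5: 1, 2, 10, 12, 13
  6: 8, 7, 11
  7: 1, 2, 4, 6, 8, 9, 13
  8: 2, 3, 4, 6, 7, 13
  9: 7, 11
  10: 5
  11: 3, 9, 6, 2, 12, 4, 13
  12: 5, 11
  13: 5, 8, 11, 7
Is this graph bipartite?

7-8-13-7 is an odd cycle (length 3), and a bipartite graph can contain only even cycles.

No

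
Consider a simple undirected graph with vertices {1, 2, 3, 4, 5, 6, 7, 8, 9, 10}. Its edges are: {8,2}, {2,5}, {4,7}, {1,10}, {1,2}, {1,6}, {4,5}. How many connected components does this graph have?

3

Component: {3}
Component: {9}
Component: {1, 2, 4, 5, 6, 7, 8, 10}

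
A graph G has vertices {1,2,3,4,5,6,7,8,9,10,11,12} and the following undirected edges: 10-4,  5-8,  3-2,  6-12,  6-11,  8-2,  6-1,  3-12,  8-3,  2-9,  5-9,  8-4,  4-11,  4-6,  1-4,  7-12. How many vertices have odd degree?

Degrees: 1:2, 2:3, 3:3, 4:5, 5:2, 6:4, 7:1, 8:4, 9:2, 10:1, 11:2, 12:3
Odd-degree vertices: 2, 3, 4, 7, 10, 12.

6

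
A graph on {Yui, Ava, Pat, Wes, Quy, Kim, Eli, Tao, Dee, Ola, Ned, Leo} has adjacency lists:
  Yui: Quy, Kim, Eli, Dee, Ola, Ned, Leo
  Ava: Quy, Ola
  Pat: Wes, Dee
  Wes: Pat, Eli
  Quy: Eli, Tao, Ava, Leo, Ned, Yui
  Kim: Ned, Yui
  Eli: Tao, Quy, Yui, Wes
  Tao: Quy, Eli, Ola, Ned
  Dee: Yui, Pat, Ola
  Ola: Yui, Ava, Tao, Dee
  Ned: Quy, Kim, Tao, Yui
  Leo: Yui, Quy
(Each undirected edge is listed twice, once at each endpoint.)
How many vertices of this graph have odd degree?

2

Degrees: Yui:7, Ava:2, Pat:2, Wes:2, Quy:6, Kim:2, Eli:4, Tao:4, Dee:3, Ola:4, Ned:4, Leo:2
Odd-degree vertices: Yui, Dee.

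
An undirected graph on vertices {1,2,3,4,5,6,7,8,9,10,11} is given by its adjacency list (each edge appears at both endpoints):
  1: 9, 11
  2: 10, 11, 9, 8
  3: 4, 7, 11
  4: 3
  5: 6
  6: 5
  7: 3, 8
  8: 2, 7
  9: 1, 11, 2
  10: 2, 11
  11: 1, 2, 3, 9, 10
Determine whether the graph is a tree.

No

|V| = 11, |E| = 13.
It is not connected, so it is not a tree.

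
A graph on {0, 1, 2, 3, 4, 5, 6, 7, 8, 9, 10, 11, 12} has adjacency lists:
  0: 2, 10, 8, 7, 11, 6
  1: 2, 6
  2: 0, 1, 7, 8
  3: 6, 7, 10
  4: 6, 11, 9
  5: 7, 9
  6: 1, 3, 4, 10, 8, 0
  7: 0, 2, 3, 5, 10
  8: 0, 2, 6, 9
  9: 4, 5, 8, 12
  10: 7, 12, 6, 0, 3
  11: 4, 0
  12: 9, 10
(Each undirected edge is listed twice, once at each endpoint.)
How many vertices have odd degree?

Degrees: 0:6, 1:2, 2:4, 3:3, 4:3, 5:2, 6:6, 7:5, 8:4, 9:4, 10:5, 11:2, 12:2
Odd-degree vertices: 3, 4, 7, 10.

4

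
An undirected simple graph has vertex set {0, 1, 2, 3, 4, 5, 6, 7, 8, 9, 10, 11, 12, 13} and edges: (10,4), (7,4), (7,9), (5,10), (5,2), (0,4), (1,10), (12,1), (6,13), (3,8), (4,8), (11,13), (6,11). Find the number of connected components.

Component: {6, 11, 13}
Component: {0, 1, 2, 3, 4, 5, 7, 8, 9, 10, 12}

2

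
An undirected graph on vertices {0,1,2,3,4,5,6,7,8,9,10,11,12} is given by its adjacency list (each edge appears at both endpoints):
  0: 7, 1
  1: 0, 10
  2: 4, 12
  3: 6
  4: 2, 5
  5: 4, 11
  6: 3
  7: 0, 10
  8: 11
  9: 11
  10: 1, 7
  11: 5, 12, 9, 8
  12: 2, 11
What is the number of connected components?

Component: {3, 6}
Component: {0, 1, 7, 10}
Component: {2, 4, 5, 8, 9, 11, 12}

3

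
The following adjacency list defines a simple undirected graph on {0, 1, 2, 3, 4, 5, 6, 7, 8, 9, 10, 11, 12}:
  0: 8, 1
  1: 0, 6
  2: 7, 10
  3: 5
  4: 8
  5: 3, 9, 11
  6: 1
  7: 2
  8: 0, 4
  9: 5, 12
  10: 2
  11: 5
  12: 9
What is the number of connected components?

Component: {2, 7, 10}
Component: {0, 1, 4, 6, 8}
Component: {3, 5, 9, 11, 12}

3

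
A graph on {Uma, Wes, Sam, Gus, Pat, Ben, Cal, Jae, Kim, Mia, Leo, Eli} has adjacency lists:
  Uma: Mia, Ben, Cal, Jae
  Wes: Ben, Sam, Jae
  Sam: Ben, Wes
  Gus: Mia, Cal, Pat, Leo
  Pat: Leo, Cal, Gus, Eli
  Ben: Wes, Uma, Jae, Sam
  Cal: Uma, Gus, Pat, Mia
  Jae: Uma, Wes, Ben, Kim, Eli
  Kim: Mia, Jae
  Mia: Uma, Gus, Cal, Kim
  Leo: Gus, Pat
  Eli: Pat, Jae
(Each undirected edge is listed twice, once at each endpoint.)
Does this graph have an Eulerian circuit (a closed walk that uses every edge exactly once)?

Degrees: Uma:4, Wes:3, Sam:2, Gus:4, Pat:4, Ben:4, Cal:4, Jae:5, Kim:2, Mia:4, Leo:2, Eli:2
Vertices with odd degree: Wes, Jae. An Eulerian circuit requires all degrees even.

No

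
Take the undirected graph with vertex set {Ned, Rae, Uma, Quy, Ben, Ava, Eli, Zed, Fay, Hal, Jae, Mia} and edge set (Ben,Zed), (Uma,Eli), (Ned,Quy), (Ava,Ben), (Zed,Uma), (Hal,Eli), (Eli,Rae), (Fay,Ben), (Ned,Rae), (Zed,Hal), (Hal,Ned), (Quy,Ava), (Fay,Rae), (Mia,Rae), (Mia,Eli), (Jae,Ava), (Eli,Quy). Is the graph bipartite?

No

Eli-Rae-Mia-Eli is an odd cycle (length 3), and a bipartite graph can contain only even cycles.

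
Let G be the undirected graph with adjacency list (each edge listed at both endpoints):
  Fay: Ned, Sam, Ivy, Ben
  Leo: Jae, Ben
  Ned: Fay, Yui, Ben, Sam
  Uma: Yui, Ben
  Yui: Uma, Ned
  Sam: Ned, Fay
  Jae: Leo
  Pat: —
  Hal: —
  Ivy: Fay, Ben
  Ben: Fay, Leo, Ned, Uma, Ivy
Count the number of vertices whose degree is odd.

Degrees: Fay:4, Leo:2, Ned:4, Uma:2, Yui:2, Sam:2, Jae:1, Pat:0, Hal:0, Ivy:2, Ben:5
Odd-degree vertices: Jae, Ben.

2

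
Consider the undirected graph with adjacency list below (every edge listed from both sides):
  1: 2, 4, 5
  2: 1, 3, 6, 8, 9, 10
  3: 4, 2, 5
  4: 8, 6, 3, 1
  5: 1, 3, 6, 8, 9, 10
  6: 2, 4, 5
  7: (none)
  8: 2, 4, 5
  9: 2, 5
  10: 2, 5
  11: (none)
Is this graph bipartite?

Yes

Color {2, 4, 5, 7, 11} black and {1, 3, 6, 8, 9, 10} white. No edge joins two same-colored vertices, so the graph is bipartite.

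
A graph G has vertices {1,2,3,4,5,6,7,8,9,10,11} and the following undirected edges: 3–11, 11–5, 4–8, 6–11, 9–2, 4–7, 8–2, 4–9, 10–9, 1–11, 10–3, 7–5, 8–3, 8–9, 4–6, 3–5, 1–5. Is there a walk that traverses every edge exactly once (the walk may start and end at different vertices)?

Degrees: 1:2, 2:2, 3:4, 4:4, 5:4, 6:2, 7:2, 8:4, 9:4, 10:2, 11:4
Odd-degree vertices: none (0 total).
With 0 odd-degree vertices and all edges in one connected piece, an Eulerian trail exists.

Yes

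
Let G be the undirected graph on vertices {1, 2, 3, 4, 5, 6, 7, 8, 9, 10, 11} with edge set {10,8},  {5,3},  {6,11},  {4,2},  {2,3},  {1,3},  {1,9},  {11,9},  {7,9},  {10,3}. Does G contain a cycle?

|V| = 11, |E| = 10, number of components = 1.
A forest on 11 vertices with 1 component has exactly 10 edges, which matches — so no cycle.

No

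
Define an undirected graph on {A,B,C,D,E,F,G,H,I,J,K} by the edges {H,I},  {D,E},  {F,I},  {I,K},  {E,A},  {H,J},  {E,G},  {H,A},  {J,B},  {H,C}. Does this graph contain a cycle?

The graph has 11 vertices, 10 edges, and 1 connected component.
Since 10 = 11 - 1, the graph is a forest and contains no cycle.

No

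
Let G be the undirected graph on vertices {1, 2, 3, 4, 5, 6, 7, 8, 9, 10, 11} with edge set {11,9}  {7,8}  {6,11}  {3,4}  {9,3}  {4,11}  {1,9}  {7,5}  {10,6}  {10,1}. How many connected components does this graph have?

3

Component: {2}
Component: {5, 7, 8}
Component: {1, 3, 4, 6, 9, 10, 11}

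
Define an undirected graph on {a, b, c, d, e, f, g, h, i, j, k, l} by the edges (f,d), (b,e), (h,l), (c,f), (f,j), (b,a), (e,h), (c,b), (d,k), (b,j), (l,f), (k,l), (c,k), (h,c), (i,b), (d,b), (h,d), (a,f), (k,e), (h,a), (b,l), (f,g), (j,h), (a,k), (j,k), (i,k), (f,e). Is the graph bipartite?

Yes

A valid 2-coloring puts {b, f, h, k} on one side and {a, c, d, e, g, i, j, l} on the other; every edge crosses between the two sides.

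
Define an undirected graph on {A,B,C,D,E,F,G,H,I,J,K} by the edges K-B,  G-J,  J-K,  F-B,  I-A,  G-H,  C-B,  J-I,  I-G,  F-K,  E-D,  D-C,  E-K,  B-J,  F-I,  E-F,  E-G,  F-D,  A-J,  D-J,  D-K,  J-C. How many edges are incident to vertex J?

7

Neighbors of J: A, B, C, D, G, I, K.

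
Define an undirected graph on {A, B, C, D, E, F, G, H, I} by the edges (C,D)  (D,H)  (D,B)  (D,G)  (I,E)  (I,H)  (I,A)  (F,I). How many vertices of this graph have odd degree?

Degrees: A:1, B:1, C:1, D:4, E:1, F:1, G:1, H:2, I:4
Odd-degree vertices: A, B, C, E, F, G.

6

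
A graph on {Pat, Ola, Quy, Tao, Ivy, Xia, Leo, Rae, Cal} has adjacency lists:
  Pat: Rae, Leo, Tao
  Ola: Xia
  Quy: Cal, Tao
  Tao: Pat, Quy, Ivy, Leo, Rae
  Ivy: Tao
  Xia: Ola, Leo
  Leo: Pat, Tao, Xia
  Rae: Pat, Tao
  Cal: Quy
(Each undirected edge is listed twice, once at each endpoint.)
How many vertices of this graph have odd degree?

6

Degrees: Pat:3, Ola:1, Quy:2, Tao:5, Ivy:1, Xia:2, Leo:3, Rae:2, Cal:1
Odd-degree vertices: Pat, Ola, Tao, Ivy, Leo, Cal.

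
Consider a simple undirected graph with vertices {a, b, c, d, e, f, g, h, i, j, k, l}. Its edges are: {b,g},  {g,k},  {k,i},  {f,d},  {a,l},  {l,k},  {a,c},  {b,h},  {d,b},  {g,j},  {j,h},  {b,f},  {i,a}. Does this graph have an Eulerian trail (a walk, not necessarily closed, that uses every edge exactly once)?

No

Degrees: a:3, b:4, c:1, d:2, e:0, f:2, g:3, h:2, i:2, j:2, k:3, l:2
Odd-degree vertices: a, c, g, k (4 total).
With 4 odd-degree vertices (more than two), no single trail can use every edge.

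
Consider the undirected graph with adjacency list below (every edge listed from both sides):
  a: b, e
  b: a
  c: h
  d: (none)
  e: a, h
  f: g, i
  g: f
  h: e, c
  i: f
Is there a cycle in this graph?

The graph has 9 vertices, 6 edges, and 3 connected components.
A forest on 9 vertices with 3 components has exactly 6 edges, which matches — so no cycle.

No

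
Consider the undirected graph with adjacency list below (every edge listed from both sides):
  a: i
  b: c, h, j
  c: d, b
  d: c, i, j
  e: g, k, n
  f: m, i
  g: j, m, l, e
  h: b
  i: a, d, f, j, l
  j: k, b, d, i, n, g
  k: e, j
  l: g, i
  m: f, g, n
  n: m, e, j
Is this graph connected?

Yes

A breadth-first search from a visits a, i, j, f, d, l, n, b, k, g, m, c, e, h — all 14 vertices — so the graph is connected.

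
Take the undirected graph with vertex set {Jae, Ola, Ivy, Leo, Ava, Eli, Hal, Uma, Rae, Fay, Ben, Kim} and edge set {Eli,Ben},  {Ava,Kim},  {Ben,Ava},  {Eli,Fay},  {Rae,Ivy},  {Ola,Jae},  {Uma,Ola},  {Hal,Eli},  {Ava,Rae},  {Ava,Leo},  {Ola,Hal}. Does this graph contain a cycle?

The graph has 12 vertices, 11 edges, and 1 connected component.
Since 11 = 12 - 1, the graph is a forest and contains no cycle.

No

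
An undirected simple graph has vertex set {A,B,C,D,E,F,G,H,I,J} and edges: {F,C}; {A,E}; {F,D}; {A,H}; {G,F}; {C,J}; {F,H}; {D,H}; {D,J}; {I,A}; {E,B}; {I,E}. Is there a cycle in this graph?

The graph has 10 vertices, 12 edges, and 1 connected component.
One cycle is A-E-I-A.

Yes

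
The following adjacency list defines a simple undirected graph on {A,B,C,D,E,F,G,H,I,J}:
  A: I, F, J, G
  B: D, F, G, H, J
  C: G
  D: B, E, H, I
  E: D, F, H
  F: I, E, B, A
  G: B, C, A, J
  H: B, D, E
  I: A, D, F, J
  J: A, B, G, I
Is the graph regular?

Degrees: A:4, B:5, C:1, D:4, E:3, F:4, G:4, H:3, I:4, J:4
Degrees are not all equal (e.g. deg(C)=1 but deg(B)=5); not regular.

No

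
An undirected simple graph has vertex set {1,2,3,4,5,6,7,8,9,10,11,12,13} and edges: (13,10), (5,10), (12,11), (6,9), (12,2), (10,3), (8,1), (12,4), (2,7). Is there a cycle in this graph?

The graph has 13 vertices, 9 edges, and 4 connected components.
Since 9 = 13 - 4, the graph is a forest and contains no cycle.

No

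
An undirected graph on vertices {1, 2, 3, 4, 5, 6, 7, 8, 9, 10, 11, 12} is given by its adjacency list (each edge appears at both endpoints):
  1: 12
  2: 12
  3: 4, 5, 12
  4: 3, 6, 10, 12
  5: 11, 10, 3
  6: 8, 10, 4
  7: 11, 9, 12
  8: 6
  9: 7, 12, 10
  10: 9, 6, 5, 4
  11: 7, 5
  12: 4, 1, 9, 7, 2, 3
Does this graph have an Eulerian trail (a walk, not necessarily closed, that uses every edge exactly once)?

Degrees: 1:1, 2:1, 3:3, 4:4, 5:3, 6:3, 7:3, 8:1, 9:3, 10:4, 11:2, 12:6
Odd-degree vertices: 1, 2, 3, 5, 6, 7, 8, 9 (8 total).
With 8 odd-degree vertices (more than two), no single trail can use every edge.

No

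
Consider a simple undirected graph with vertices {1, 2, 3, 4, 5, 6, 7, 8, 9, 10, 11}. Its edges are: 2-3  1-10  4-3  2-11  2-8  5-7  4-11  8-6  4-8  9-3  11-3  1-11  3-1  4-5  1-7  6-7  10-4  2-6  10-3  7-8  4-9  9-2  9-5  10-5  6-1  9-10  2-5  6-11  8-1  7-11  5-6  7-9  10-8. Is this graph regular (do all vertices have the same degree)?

Degrees: 1:6, 2:6, 3:6, 4:6, 5:6, 6:6, 7:6, 8:6, 9:6, 10:6, 11:6
All degrees equal 6; the graph is regular.

Yes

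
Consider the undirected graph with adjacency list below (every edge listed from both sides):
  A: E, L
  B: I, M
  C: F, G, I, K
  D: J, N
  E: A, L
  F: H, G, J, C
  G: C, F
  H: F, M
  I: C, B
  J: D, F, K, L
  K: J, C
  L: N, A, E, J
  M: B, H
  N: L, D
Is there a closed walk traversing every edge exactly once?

Degrees: A:2, B:2, C:4, D:2, E:2, F:4, G:2, H:2, I:2, J:4, K:2, L:4, M:2, N:2
All degrees are even and the non-isolated vertices are connected — an Eulerian circuit exists.

Yes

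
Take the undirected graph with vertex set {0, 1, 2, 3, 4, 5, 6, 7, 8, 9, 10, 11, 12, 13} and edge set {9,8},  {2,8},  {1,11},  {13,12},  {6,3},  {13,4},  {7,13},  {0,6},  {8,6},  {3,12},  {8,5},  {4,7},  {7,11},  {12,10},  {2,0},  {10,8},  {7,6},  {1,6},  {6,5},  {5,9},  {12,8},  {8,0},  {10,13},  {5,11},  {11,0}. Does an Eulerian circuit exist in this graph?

Degrees: 0:4, 1:2, 2:2, 3:2, 4:2, 5:4, 6:6, 7:4, 8:7, 9:2, 10:3, 11:4, 12:4, 13:4
8, 10 have odd degree; an Eulerian circuit needs every degree to be even, so none exists.

No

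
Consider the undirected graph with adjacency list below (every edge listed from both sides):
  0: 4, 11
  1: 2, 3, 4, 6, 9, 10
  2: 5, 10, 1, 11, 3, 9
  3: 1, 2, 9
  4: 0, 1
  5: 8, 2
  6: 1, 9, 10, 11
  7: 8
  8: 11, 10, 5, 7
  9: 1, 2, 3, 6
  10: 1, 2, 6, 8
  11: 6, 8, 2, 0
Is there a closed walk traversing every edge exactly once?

Degrees: 0:2, 1:6, 2:6, 3:3, 4:2, 5:2, 6:4, 7:1, 8:4, 9:4, 10:4, 11:4
Vertices with odd degree: 3, 7. An Eulerian circuit requires all degrees even.

No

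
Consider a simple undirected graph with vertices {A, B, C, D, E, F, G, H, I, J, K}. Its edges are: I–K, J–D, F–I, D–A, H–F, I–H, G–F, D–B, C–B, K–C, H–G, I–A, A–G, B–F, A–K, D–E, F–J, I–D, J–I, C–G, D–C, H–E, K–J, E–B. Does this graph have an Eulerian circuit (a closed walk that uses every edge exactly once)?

No

Degrees: A:4, B:4, C:4, D:6, E:3, F:5, G:4, H:4, I:6, J:4, K:4
Vertices with odd degree: E, F. An Eulerian circuit requires all degrees even.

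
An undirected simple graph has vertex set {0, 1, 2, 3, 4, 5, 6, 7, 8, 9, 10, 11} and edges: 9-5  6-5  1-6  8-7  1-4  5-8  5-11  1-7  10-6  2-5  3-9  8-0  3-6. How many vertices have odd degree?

8

Degrees: 0:1, 1:3, 2:1, 3:2, 4:1, 5:5, 6:4, 7:2, 8:3, 9:2, 10:1, 11:1
Odd-degree vertices: 0, 1, 2, 4, 5, 8, 10, 11.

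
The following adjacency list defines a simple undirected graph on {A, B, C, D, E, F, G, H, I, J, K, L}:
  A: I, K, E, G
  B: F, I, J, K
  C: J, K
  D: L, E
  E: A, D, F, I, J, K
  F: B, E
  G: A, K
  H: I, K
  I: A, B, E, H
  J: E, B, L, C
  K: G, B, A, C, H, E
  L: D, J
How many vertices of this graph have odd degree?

0

Degrees: A:4, B:4, C:2, D:2, E:6, F:2, G:2, H:2, I:4, J:4, K:6, L:2
Odd-degree vertices: none.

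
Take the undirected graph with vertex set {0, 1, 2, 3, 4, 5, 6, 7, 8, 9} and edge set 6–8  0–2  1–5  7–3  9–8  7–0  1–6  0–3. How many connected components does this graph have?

Component: {4}
Component: {0, 2, 3, 7}
Component: {1, 5, 6, 8, 9}

3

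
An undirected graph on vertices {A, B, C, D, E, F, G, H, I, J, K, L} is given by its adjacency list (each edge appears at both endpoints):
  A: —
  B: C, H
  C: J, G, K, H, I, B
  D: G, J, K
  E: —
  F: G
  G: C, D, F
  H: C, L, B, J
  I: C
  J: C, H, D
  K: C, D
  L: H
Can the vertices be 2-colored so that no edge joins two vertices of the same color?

The cycle J-C-H-J has length 3, which is odd, so the graph is not bipartite.

No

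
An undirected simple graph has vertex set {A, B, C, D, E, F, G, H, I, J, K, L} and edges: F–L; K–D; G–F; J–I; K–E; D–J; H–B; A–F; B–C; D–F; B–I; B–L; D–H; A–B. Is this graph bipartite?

No

B-H-D-F-L-B is an odd cycle (length 5), and a bipartite graph can contain only even cycles.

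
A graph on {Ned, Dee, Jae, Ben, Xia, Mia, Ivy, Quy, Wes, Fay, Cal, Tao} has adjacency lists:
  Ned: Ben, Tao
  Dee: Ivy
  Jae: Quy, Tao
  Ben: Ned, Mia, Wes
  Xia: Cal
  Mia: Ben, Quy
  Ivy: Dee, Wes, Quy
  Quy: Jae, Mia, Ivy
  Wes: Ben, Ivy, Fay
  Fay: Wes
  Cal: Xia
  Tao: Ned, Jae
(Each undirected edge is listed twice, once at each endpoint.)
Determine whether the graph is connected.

Component: {Xia, Cal}
Component: {Ned, Dee, Jae, Ben, Mia, Ivy, Quy, Wes, Fay, Tao}
No edge joins these 2 groups, so the graph is disconnected.

No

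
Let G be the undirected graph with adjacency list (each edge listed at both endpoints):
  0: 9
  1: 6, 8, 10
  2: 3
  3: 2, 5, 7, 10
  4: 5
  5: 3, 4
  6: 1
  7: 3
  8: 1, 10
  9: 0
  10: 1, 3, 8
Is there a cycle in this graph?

The graph has 11 vertices, 10 edges, and 2 connected components.
Since 10 > 11 - 2, a cycle must exist; for instance 1-10-8-1.

Yes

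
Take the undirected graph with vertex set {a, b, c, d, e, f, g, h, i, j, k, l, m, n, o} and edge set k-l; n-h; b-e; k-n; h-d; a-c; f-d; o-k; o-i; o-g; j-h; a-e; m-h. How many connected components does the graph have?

2

Component: {a, b, c, e}
Component: {d, f, g, h, i, j, k, l, m, n, o}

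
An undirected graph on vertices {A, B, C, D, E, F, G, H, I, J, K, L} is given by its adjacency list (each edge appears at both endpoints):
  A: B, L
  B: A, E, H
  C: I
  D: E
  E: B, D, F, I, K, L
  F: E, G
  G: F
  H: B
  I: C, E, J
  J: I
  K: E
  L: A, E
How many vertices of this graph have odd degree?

8

Degrees: A:2, B:3, C:1, D:1, E:6, F:2, G:1, H:1, I:3, J:1, K:1, L:2
Odd-degree vertices: B, C, D, G, H, I, J, K.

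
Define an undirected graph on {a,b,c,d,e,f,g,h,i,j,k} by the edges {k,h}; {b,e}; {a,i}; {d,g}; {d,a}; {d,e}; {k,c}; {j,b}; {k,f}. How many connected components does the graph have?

2

Component: {c, f, h, k}
Component: {a, b, d, e, g, i, j}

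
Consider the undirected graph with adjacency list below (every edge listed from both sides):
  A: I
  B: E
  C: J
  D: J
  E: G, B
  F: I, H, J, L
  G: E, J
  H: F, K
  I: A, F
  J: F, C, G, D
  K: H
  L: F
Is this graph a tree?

Yes

|V| = 12, |E| = 11.
Connected and |E| = |V| - 1, which characterizes a tree.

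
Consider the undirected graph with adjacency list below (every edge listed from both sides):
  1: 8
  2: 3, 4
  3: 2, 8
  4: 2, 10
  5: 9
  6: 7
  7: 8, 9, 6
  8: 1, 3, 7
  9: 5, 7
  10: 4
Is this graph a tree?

Yes

|V| = 10, |E| = 9.
Connected and |E| = |V| - 1, which characterizes a tree.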